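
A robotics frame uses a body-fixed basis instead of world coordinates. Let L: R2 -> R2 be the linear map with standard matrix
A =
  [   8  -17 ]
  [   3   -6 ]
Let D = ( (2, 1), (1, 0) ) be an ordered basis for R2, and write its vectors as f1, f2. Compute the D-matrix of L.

The j-th column of [L]_D is [L(fj)]_D.
L(f1) = A f1 = (-1, 0) = 0·f1 - f2, so column 1 is (0, -1).
Repeating for f2 and assembling the columns gives [[0, 3], [-1, 2]].

[[0, 3], [-1, 2]]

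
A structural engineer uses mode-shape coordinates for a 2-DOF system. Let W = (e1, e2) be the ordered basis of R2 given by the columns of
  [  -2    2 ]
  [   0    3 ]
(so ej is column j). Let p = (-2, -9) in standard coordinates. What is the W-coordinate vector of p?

(-2, -3)

[p]_W is the unique c with M c = p, where M has columns e1, e2.
System: -2c_1 + 2c_2 = -2, 0c_1 + 3c_2 = -9; solving gives c_1 = -2, c_2 = -3.
Check: -2e1 - 3e2 = (-2, -9).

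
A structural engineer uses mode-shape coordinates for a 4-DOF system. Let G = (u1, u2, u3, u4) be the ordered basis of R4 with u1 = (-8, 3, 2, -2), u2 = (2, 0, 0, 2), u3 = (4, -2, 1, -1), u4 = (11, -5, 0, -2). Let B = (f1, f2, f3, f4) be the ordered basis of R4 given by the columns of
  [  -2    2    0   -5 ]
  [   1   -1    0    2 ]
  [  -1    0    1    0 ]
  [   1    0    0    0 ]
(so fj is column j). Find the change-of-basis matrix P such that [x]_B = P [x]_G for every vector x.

[[-2, 2, -1, -2], [-1, -2, 1, 1], [0, 2, 0, -2], [2, -2, 0, -1]]

Take x = uj: its G-coordinates are the j-th standard unit vector, so P e_j — column j of P — equals [uj]_B.
u1 = -2f1 - f2 + 0·f3 + 2f4, giving column 1 = (-2, -1, 0, 2); repeating for each j gives P = [[-2, 2, -1, -2], [-1, -2, 1, 1], [0, 2, 0, -2], [2, -2, 0, -1]].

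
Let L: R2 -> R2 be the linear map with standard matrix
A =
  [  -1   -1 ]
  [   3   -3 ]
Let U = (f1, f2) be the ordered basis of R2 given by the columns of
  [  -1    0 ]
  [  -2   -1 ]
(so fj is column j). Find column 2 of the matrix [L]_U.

Compute L(f2) = A f2 = (1, 3) in standard coordinates.
Then write this in U-coordinates: solve for y in y_1 f1 + y_2 f2 = (1, 3).
This gives y = (-1, -1), which is column 2 of [L]_U.

(-1, -1)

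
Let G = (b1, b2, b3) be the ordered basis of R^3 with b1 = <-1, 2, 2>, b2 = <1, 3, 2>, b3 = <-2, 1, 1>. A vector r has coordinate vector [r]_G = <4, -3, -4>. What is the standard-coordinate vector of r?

<1, -5, -2>

r = M [r]_G, where M has columns b1, ..., b3.
Carrying out the matrix-vector product, r = <1, -5, -2>.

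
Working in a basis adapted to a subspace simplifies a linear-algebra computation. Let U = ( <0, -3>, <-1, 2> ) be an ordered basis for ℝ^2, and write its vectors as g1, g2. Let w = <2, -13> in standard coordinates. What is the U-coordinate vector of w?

<3, -2>

Write w = c_1 g1 + c_2 g2 and solve for the c_i.
System: 0c_1 - c_2 = 2, -3c_1 + 2c_2 = -13; solving gives c_1 = 3, c_2 = -2.
Check: 3g1 - 2g2 = <2, -13>.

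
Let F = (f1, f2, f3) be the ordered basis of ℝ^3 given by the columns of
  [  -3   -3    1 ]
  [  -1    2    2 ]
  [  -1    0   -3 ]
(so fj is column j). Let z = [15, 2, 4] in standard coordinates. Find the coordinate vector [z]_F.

[-4, -1, 0]

[z]_F is the unique c with M c = z, where M has columns f1, ..., f3.
Solving this 3x3 system gives c = (-4, -1, 0).
Check: -4f1 - f2 + 0·f3 = [15, 2, 4].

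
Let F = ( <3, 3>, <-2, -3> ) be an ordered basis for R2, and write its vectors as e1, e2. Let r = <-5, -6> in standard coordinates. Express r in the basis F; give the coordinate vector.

<-1, 1>

Write r = c_1 e1 + c_2 e2 and solve for the c_i.
System: 3c_1 - 2c_2 = -5, 3c_1 - 3c_2 = -6; solving gives c_1 = -1, c_2 = 1.
Check: -e1 + e2 = <-5, -6>.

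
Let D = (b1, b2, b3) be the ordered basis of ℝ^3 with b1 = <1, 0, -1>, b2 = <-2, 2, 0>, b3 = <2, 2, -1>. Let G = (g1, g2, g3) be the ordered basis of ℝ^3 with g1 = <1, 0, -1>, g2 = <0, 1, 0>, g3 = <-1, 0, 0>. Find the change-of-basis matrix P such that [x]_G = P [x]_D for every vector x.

Take x = bj: its D-coordinates are the j-th standard unit vector, so P e_j — column j of P — equals [bj]_G.
b1 = g1 + 0·g2 + 0·g3, giving column 1 = <1, 0, 0>; repeating for each j gives P = [[1, 0, 1], [0, 2, 2], [0, 2, -1]].

[[1, 0, 1], [0, 2, 2], [0, 2, -1]]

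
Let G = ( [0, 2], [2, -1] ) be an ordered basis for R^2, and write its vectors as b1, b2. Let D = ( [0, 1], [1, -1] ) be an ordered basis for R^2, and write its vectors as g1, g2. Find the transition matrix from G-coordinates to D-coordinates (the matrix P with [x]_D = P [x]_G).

Take x = bj: its G-coordinates are the j-th standard unit vector, so P e_j — column j of P — equals [bj]_D.
b1 = 2g1 + 0·g2, giving column 1 = [2, 0]; repeating for each j gives P = [[2, 1], [0, 2]].

[[2, 1], [0, 2]]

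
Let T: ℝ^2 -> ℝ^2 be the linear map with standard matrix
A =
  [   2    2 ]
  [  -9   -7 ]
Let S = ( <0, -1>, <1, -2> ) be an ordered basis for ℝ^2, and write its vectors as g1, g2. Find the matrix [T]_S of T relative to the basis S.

With P the matrix whose columns are g1, g2, [T]_S = P^(-1) A P.
Column by column: T(g1) = A g1 = <-2, 7>; its S-coordinates <-3, -2> give column 1.
Continuing for each basis vector yields [T]_S = [[-3, -1], [-2, -2]].

[[-3, -1], [-2, -2]]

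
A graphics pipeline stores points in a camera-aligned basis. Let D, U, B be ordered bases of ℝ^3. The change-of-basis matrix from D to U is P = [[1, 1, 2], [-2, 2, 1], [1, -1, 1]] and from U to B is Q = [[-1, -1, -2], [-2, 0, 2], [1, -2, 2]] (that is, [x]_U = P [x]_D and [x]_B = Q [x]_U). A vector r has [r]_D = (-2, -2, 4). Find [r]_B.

(-16, 0, 4)

First [r]_U = P [r]_D = (4, 4, 4).
Then [r]_B = Q [r]_U = (-16, 0, 4).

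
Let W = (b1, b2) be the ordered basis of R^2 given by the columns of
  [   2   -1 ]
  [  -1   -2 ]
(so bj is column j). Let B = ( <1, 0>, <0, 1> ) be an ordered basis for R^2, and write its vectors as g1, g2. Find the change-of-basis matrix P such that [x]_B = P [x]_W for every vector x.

Column j of P is [bj]_B, since P maps W-coordinates to B-coordinates.
Expressing b1 in B: b1 = 2g1 - g2, so column 1 of P is <2, -1>.
Doing the same for each bj gives P = [[2, -1], [-1, -2]].

[[2, -1], [-1, -2]]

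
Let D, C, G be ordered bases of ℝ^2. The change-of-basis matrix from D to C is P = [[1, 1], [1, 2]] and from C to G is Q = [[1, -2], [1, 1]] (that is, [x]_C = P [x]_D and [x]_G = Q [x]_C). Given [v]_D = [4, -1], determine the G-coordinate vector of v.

Composing the changes, [v]_G = Q P [v]_D.
Q P = [[-1, -3], [2, 3]]; applying this to [4, -1] gives [-1, 5].

[-1, 5]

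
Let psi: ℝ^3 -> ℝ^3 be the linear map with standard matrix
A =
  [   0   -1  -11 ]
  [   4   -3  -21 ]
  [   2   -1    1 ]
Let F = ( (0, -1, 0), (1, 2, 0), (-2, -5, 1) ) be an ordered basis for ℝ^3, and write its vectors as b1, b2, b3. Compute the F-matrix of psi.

[[-2, -2, 0], [3, -2, -2], [1, 0, 2]]

The j-th column of [psi]_F is [psi(bj)]_F.
psi(b1) = A b1 = (1, 3, 1) = -2b1 + 3b2 + b3, so column 1 is (-2, 3, 1).
Repeating for b2, b3 and assembling the columns gives [[-2, -2, 0], [3, -2, -2], [1, 0, 2]].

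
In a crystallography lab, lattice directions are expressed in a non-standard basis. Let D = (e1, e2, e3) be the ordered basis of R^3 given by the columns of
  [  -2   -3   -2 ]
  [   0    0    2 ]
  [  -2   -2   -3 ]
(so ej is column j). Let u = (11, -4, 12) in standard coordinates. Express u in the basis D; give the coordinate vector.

Write u = c_1 e1 + ... + c_3 e3 and solve for the c_i.
Row-reducing the augmented matrix [M | u] gives c = (-2, -1, -2).
Check: -2e1 - e2 - 2e3 = (11, -4, 12).

(-2, -1, -2)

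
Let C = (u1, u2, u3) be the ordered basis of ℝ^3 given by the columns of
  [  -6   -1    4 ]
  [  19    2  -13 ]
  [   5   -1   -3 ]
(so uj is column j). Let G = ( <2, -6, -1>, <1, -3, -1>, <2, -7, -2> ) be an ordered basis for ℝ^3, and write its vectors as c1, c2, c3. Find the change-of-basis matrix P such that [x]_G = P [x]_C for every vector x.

[[-1, -2, 1], [-2, 1, 0], [-1, 1, 1]]

Column j of P is [uj]_G, since P maps C-coordinates to G-coordinates.
Expressing u1 in G: u1 = -c1 - 2c2 - c3, so column 1 of P is <-1, -2, -1>.
Doing the same for each uj gives P = [[-1, -2, 1], [-2, 1, 0], [-1, 1, 1]].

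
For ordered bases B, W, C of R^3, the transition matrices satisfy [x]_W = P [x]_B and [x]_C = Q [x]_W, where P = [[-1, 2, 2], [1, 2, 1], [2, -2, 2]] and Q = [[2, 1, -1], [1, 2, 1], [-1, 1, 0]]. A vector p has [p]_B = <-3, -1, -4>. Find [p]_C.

<-11, -37, -2>

Composing the changes, [p]_C = Q P [p]_B.
Q P = [[-3, 8, 3], [3, 4, 6], [2, 0, -1]]; applying this to <-3, -1, -4> gives <-11, -37, -2>.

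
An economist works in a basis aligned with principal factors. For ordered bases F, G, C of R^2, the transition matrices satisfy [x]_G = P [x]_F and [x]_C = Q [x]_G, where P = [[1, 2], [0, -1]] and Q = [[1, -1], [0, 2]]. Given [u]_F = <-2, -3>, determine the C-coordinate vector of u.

First [u]_G = P [u]_F = <-8, 3>.
Then [u]_C = Q [u]_G = <-11, 6>.

<-11, 6>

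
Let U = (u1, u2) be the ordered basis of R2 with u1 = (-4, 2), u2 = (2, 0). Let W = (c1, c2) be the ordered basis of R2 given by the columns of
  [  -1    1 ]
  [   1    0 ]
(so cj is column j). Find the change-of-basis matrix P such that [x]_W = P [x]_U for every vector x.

[[2, 0], [-2, 2]]

Column j of P is [uj]_W, since P maps U-coordinates to W-coordinates.
Expressing u1 in W: u1 = 2c1 - 2c2, so column 1 of P is (2, -2).
Doing the same for each uj gives P = [[2, 0], [-2, 2]].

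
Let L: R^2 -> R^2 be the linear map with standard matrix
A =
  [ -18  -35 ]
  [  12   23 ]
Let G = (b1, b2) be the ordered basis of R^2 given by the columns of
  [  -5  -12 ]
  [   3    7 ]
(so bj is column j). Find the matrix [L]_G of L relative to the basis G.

[[3, 1], [0, 2]]

The j-th column of [L]_G is [L(bj)]_G.
L(b1) = A b1 = (-15, 9) = 3b1 + 0·b2, so column 1 is (3, 0).
Repeating for b2 and assembling the columns gives [[3, 1], [0, 2]].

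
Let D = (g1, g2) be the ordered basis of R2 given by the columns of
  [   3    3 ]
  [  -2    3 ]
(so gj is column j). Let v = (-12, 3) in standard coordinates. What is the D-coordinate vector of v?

(-3, -1)

[v]_D is the unique c with M c = v, where M has columns g1, g2.
System: 3c_1 + 3c_2 = -12, -2c_1 + 3c_2 = 3; solving gives c_1 = -3, c_2 = -1.
Check: -3g1 - g2 = (-12, 3).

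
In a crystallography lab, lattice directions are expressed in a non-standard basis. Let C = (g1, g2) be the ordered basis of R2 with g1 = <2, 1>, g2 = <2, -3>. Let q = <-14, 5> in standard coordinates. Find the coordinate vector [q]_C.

<-4, -3>

We seek scalars with c_1 g1 + c_2 g2 = q; equivalently solve M c = q where the columns of M are g1, g2.
System: 2c_1 + 2c_2 = -14, c_1 - 3c_2 = 5; solving gives c_1 = -4, c_2 = -3.
Check: -4g1 - 3g2 = <-14, 5>.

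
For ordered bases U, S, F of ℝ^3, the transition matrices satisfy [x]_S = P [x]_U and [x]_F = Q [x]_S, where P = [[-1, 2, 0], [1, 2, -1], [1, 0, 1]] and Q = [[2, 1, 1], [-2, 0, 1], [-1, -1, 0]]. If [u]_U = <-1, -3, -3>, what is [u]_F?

Composing the changes, [u]_F = Q P [u]_U.
Q P = [[0, 6, 0], [3, -4, 1], [0, -4, 1]]; applying this to <-1, -3, -3> gives <-18, 6, 9>.

<-18, 6, 9>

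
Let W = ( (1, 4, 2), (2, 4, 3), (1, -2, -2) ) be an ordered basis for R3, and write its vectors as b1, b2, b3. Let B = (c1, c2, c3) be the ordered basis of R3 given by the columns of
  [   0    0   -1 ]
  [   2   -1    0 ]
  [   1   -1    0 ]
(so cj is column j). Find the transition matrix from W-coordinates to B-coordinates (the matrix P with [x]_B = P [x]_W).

Column j of P is [bj]_B, since P maps W-coordinates to B-coordinates.
Expressing b1 in B: b1 = 2c1 + 0·c2 - c3, so column 1 of P is (2, 0, -1).
Doing the same for each bj gives P = [[2, 1, 0], [0, -2, 2], [-1, -2, -1]].

[[2, 1, 0], [0, -2, 2], [-1, -2, -1]]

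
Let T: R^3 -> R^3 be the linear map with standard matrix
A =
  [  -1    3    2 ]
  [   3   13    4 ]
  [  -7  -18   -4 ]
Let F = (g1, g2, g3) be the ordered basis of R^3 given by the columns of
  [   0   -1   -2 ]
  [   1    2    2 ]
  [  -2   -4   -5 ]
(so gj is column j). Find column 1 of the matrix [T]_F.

[3, 1, 0]

Compute T(g1) = A g1 = [-1, 5, -10] in standard coordinates.
Then write this in F-coordinates: solve for y in y_1 g1 + ... + y_3 g3 = [-1, 5, -10].
This gives y = [3, 1, 0], which is column 1 of [T]_F.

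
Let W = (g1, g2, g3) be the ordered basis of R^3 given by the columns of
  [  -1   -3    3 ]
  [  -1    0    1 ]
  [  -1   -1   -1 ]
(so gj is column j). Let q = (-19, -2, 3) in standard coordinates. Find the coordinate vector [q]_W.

(-2, 3, -4)

[q]_W is the unique c with M c = q, where M has columns g1, ..., g3.
Gaussian elimination on [M | q] yields c = (-2, 3, -4).
Check: -2g1 + 3g2 - 4g3 = (-19, -2, 3).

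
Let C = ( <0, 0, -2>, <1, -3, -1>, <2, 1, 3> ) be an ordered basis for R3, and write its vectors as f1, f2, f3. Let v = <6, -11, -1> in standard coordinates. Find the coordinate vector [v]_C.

<0, 4, 1>

[v]_C is the unique c with M c = v, where M has columns f1, ..., f3.
Gaussian elimination on [M | v] yields c = (0, 4, 1).
Check: 0·f1 + 4f2 + f3 = <6, -11, -1>.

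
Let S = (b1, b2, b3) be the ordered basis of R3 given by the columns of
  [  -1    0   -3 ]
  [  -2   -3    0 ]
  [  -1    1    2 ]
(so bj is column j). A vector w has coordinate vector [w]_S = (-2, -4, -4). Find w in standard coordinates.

(14, 16, -10)

The coordinates say w = -2b1 - 4b2 - 4b3; adding the scaled basis vectors gives (14, 16, -10).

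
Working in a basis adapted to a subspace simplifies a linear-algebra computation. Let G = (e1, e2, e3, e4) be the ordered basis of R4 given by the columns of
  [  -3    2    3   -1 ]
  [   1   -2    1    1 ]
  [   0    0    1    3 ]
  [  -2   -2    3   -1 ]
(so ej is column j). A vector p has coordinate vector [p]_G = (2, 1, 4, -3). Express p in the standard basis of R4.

(11, 1, -5, 9)

By definition p = 2e1 + e2 + 4e3 - 3e4.
Summing componentwise gives (11, 1, -5, 9).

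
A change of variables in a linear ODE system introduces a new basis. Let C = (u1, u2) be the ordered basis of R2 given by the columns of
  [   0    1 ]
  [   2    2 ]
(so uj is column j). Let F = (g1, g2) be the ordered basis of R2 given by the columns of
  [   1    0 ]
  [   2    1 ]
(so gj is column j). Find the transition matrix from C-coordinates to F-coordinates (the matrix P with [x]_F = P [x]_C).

Let M have columns uj and N have columns gj. Then for every x, N [x]_F = x = M [x]_C, so P = N^(-1) M.
Since det N = 1, N^(-1) has integer entries; multiplying gives P = [[0, 1], [2, 0]].

[[0, 1], [2, 0]]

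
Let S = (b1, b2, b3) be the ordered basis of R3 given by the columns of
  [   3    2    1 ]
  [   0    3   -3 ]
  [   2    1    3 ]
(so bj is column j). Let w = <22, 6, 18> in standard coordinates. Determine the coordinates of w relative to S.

<4, 4, 2>

[w]_S is the unique c with M c = w, where M has columns b1, ..., b3.
Solving this 3x3 system gives c = (4, 4, 2).
Check: 4b1 + 4b2 + 2b3 = <22, 6, 18>.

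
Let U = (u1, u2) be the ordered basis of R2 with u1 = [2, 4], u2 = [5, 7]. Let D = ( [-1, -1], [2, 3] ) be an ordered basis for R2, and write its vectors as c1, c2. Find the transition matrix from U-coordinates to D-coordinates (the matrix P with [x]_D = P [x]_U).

Column j of P is [uj]_D, since P maps U-coordinates to D-coordinates.
Expressing u1 in D: u1 = 2c1 + 2c2, so column 1 of P is [2, 2].
Doing the same for each uj gives P = [[2, -1], [2, 2]].

[[2, -1], [2, 2]]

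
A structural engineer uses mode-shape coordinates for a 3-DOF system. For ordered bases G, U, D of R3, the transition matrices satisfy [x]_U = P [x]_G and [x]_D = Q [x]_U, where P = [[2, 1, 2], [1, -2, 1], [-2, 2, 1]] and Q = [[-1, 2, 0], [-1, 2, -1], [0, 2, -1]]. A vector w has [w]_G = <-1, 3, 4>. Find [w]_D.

<-15, -27, -18>

Apply P to get U-coordinates <9, -3, 12>, then Q to get D-coordinates.
The result is [w]_D = <-15, -27, -18>.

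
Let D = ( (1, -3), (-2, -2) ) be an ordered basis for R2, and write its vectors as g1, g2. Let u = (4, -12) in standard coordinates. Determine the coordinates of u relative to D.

(4, 0)

Write u = c_1 g1 + c_2 g2 and solve for the c_i.
System: c_1 - 2c_2 = 4, -3c_1 - 2c_2 = -12; solving gives c_1 = 4, c_2 = 0.
Check: 4g1 + 0·g2 = (4, -12).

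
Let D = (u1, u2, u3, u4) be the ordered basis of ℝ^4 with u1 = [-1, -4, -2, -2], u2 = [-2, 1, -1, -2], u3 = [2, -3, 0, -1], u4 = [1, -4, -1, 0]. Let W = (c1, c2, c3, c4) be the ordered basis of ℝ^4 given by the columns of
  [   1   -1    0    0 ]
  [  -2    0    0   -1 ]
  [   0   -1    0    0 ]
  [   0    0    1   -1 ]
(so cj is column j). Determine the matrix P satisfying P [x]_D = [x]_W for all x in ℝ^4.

[[1, -1, 2, 2], [2, 1, 0, 1], [0, -1, -2, 0], [2, 1, -1, 0]]

Take x = uj: its D-coordinates are the j-th standard unit vector, so P e_j — column j of P — equals [uj]_W.
u1 = c1 + 2c2 + 0·c3 + 2c4, giving column 1 = [1, 2, 0, 2]; repeating for each j gives P = [[1, -1, 2, 2], [2, 1, 0, 1], [0, -1, -2, 0], [2, 1, -1, 0]].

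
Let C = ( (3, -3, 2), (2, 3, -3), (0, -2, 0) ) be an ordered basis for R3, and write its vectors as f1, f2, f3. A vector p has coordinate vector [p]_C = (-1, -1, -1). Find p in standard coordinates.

By definition p = -f1 - f2 - f3.
Summing componentwise gives (-5, 2, 1).

(-5, 2, 1)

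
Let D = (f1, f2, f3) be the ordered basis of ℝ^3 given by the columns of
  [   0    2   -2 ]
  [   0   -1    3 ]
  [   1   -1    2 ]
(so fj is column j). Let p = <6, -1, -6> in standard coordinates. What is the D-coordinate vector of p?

We seek scalars with c_1 f1 + ... + c_3 f3 = p; equivalently solve M c = p where the columns of M are f1, ..., f3.
Gaussian elimination on [M | p] yields c = (-4, 4, 1).
Check: -4f1 + 4f2 + f3 = <6, -1, -6>.

<-4, 4, 1>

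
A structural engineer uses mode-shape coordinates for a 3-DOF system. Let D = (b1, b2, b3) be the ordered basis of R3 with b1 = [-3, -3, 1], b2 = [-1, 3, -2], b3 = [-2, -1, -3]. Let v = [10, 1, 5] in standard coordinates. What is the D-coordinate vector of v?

[-2, -2, -1]

Write v = c_1 b1 + ... + c_3 b3 and solve for the c_i.
Gaussian elimination on [M | v] yields c = (-2, -2, -1).
Check: -2b1 - 2b2 - b3 = [10, 1, 5].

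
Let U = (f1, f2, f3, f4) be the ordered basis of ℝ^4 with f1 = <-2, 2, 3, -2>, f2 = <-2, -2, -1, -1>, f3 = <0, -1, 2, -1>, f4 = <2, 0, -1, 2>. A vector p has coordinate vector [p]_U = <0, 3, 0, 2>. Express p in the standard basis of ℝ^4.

By definition p = 0·f1 + 3f2 + 0·f3 + 2f4.
Summing componentwise gives <-2, -6, -5, 1>.

<-2, -6, -5, 1>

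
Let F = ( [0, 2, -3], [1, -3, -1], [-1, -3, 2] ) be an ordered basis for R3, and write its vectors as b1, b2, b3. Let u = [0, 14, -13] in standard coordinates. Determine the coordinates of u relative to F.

[4, -1, -1]

[u]_F is the unique c with M c = u, where M has columns b1, ..., b3.
Solving this 3x3 system gives c = (4, -1, -1).
Check: 4b1 - b2 - b3 = [0, 14, -13].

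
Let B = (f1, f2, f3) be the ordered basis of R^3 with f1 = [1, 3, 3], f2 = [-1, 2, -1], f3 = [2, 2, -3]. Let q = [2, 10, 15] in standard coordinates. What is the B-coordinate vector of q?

We seek scalars with c_1 f1 + ... + c_3 f3 = q; equivalently solve M c = q where the columns of M are f1, ..., f3.
Gaussian elimination on [M | q] yields c = (4, 0, -1).
Check: 4f1 + 0·f2 - f3 = [2, 10, 15].

[4, 0, -1]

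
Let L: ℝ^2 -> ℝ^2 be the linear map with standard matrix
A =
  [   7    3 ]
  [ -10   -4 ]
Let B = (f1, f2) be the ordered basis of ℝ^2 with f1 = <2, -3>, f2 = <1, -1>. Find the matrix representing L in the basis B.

[[3, 2], [-1, 0]]

With P the matrix whose columns are f1, f2, [L]_B = P^(-1) A P.
Column by column: L(f1) = A f1 = <5, -8>; its B-coordinates <3, -1> give column 1.
Continuing for each basis vector yields [L]_B = [[3, 2], [-1, 0]].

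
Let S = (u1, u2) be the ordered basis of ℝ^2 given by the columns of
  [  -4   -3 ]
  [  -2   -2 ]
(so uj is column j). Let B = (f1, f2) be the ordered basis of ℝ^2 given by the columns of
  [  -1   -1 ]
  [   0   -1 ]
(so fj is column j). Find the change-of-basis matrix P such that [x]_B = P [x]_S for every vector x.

Let M have columns uj and N have columns fj. Then for every x, N [x]_B = x = M [x]_S, so P = N^(-1) M.
Since det N = 1, N^(-1) has integer entries; multiplying gives P = [[2, 1], [2, 2]].

[[2, 1], [2, 2]]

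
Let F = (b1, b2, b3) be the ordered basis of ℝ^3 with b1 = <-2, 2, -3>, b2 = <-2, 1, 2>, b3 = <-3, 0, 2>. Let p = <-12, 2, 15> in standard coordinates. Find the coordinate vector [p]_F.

<-1, 4, 2>

[p]_F is the unique c with M c = p, where M has columns b1, ..., b3.
Row-reducing the augmented matrix [M | p] gives c = (-1, 4, 2).
Check: -b1 + 4b2 + 2b3 = <-12, 2, 15>.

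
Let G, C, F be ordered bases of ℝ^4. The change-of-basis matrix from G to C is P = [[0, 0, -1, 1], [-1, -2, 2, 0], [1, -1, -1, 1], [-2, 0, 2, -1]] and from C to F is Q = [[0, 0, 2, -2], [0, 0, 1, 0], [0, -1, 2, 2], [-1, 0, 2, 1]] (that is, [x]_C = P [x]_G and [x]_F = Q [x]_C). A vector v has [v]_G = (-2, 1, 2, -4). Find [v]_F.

(-42, -9, 2, 0)

Composing the changes, [v]_F = Q P [v]_G.
Q P = [[6, -2, -6, 4], [1, -1, -1, 1], [-1, 0, 0, 0], [0, -2, 1, 0]]; applying this to (-2, 1, 2, -4) gives (-42, -9, 2, 0).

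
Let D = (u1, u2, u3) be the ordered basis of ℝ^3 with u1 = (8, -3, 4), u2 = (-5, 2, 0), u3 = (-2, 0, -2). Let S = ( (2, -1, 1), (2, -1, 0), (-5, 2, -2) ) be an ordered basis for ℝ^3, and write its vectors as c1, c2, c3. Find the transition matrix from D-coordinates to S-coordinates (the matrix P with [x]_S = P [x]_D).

Take x = uj: its D-coordinates are the j-th standard unit vector, so P e_j — column j of P — equals [uj]_S.
u1 = 0·c1 - c2 - 2c3, giving column 1 = (0, -1, -2); repeating for each j gives P = [[0, 2, 2], [-1, -2, 2], [-2, 1, 2]].

[[0, 2, 2], [-1, -2, 2], [-2, 1, 2]]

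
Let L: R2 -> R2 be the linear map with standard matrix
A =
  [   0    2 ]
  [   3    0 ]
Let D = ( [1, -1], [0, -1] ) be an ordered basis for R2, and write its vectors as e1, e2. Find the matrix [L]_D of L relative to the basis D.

[[-2, -2], [-1, 2]]

Let P have columns e1, e2. Then [L]_D = P^(-1) A P.
Here det P = -1, so P^(-1) is integer; computing A P first and then P^(-1)(A P) gives [[-2, -2], [-1, 2]].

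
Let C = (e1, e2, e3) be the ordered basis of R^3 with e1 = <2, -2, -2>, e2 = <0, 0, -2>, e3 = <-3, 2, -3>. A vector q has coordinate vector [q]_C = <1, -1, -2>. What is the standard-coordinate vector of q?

<8, -6, 6>

The coordinates say q = e1 - e2 - 2e3; adding the scaled basis vectors gives <8, -6, 6>.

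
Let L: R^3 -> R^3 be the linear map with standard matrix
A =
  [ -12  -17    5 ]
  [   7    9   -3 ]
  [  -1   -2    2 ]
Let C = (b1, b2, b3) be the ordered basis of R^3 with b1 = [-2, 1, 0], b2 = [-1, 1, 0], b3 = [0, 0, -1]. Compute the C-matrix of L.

[[-2, 3, 2], [-3, -1, 1], [0, 1, 2]]

The j-th column of [L]_C is [L(bj)]_C.
L(b1) = A b1 = [7, -5, 0] = -2b1 - 3b2 + 0·b3, so column 1 is [-2, -3, 0].
Repeating for b2, b3 and assembling the columns gives [[-2, 3, 2], [-3, -1, 1], [0, 1, 2]].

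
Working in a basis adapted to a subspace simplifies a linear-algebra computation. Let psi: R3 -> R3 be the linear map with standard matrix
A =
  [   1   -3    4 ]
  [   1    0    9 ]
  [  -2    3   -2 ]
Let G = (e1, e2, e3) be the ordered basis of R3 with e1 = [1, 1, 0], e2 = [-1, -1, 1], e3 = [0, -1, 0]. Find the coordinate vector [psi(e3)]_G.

Compute psi(e3) = A e3 = [3, 0, -3] in standard coordinates.
Then write this in G-coordinates: solve for y in y_1 e1 + ... + y_3 e3 = [3, 0, -3].
This gives y = [0, -3, 3], which is column 3 of [psi]_G.

[0, -3, 3]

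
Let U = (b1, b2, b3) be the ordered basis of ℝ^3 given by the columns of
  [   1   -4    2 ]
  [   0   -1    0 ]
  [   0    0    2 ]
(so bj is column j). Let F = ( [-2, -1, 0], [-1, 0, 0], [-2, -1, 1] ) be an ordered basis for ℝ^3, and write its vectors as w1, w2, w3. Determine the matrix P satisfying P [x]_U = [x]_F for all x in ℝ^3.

Take x = bj: its U-coordinates are the j-th standard unit vector, so P e_j — column j of P — equals [bj]_F.
b1 = 0·w1 - w2 + 0·w3, giving column 1 = [0, -1, 0]; repeating for each j gives P = [[0, 1, -2], [-1, 2, -2], [0, 0, 2]].

[[0, 1, -2], [-1, 2, -2], [0, 0, 2]]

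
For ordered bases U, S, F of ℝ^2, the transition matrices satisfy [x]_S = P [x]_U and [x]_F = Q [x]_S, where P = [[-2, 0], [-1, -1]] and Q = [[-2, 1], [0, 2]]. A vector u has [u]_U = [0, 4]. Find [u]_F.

Composing the changes, [u]_F = Q P [u]_U.
Q P = [[3, -1], [-2, -2]]; applying this to [0, 4] gives [-4, -8].

[-4, -8]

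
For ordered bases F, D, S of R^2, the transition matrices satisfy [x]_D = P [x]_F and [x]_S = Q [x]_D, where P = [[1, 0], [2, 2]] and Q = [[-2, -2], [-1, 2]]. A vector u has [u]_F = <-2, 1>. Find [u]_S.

First [u]_D = P [u]_F = <-2, -2>.
Then [u]_S = Q [u]_D = <8, -2>.

<8, -2>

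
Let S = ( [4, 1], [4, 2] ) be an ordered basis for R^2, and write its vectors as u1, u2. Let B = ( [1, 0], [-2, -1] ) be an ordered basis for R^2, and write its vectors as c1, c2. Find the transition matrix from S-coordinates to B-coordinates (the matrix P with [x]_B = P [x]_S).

[[2, 0], [-1, -2]]

Let M have columns uj and N have columns cj. Then for every x, N [x]_B = x = M [x]_S, so P = N^(-1) M.
Since det N = -1, N^(-1) has integer entries; multiplying gives P = [[2, 0], [-1, -2]].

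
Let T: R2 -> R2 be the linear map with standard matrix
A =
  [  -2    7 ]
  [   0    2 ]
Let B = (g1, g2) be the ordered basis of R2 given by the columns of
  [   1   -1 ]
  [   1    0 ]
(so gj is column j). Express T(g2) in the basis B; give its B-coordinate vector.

Column 2 of [T]_B is the B-coordinate vector of T(g2).
In standard coordinates T(g2) = A g2 = [2, 0].
Converting to B: [2, 0] = 0·g1 - 2g2, so the coordinate vector is [0, -2].

[0, -2]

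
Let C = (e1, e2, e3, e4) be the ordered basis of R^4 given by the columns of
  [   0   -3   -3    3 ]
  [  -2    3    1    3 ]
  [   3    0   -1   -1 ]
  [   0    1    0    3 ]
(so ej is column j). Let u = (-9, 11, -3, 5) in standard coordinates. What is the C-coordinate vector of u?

(0, 2, 2, 1)

Write u = c_1 e1 + ... + c_4 e4 and solve for the c_i.
Gaussian elimination on [M | u] yields c = (0, 2, 2, 1).
Check: 0·e1 + 2e2 + 2e3 + e4 = (-9, 11, -3, 5).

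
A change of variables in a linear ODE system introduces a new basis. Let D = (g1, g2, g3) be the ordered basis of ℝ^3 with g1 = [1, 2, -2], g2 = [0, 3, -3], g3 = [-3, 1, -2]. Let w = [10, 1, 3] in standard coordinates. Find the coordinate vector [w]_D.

[-2, 3, -4]

We seek scalars with c_1 g1 + ... + c_3 g3 = w; equivalently solve M c = w where the columns of M are g1, ..., g3.
Solving this 3x3 system gives c = (-2, 3, -4).
Check: -2g1 + 3g2 - 4g3 = [10, 1, 3].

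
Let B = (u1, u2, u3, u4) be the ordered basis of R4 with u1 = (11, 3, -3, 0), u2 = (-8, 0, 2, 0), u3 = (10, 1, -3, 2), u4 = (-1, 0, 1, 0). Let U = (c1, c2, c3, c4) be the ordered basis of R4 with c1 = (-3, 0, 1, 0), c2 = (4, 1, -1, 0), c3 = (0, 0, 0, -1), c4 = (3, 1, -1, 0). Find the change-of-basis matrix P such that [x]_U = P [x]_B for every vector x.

Take x = uj: its B-coordinates are the j-th standard unit vector, so P e_j — column j of P — equals [uj]_U.
u1 = 0·c1 + 2c2 + 0·c3 + c4, giving column 1 = (0, 2, 0, 1); repeating for each j gives P = [[0, 2, -2, 1], [2, -2, 1, 2], [0, 0, -2, 0], [1, 2, 0, -2]].

[[0, 2, -2, 1], [2, -2, 1, 2], [0, 0, -2, 0], [1, 2, 0, -2]]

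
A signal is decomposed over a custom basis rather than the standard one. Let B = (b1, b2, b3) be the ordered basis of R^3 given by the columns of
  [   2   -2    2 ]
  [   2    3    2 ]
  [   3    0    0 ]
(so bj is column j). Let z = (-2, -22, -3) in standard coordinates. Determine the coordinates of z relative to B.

(-1, -4, -4)

Write z = c_1 b1 + ... + c_3 b3 and solve for the c_i.
Row-reducing the augmented matrix [M | z] gives c = (-1, -4, -4).
Check: -b1 - 4b2 - 4b3 = (-2, -22, -3).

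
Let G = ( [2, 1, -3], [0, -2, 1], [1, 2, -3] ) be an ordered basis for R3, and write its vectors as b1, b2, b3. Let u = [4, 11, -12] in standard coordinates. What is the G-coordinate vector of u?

[1, -3, 2]

We seek scalars with c_1 b1 + ... + c_3 b3 = u; equivalently solve M c = u where the columns of M are b1, ..., b3.
Gaussian elimination on [M | u] yields c = (1, -3, 2).
Check: b1 - 3b2 + 2b3 = [4, 11, -12].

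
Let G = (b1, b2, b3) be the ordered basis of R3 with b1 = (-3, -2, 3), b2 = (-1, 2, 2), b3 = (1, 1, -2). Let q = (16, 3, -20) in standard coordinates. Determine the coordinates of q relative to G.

We seek scalars with c_1 b1 + ... + c_3 b3 = q; equivalently solve M c = q where the columns of M are b1, ..., b3.
Solving this 3x3 system gives c = (-4, -3, 1).
Check: -4b1 - 3b2 + b3 = (16, 3, -20).

(-4, -3, 1)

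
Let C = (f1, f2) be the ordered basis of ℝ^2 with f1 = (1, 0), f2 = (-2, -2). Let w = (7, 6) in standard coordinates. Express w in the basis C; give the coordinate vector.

(1, -3)

Write w = c_1 f1 + c_2 f2 and solve for the c_i.
System: c_1 - 2c_2 = 7, 0c_1 - 2c_2 = 6; solving gives c_1 = 1, c_2 = -3.
Check: f1 - 3f2 = (7, 6).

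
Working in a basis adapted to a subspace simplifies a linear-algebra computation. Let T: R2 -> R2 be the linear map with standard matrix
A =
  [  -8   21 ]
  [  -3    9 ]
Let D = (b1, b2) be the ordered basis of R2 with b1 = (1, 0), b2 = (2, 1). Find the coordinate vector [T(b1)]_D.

(-2, -3)

Column 1 of [T]_D is the D-coordinate vector of T(b1).
In standard coordinates T(b1) = A b1 = (-8, -3).
Converting to D: (-8, -3) = -2b1 - 3b2, so the coordinate vector is (-2, -3).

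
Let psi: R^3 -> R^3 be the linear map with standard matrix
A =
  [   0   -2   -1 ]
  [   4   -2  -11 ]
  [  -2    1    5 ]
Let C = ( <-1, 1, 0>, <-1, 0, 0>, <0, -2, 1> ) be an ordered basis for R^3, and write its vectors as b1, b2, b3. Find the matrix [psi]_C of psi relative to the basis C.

[[0, 0, -1], [2, 0, -2], [3, 2, 3]]

Let P have columns b1, ..., b3. Then [psi]_C = P^(-1) A P.
Here det P = 1, so P^(-1) is integer; computing A P first and then P^(-1)(A P) gives [[0, 0, -1], [2, 0, -2], [3, 2, 3]].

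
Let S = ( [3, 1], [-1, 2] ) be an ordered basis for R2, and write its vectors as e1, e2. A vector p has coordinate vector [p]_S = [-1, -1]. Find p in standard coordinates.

By definition p = -e1 - e2.
Summing componentwise gives [-2, -3].

[-2, -3]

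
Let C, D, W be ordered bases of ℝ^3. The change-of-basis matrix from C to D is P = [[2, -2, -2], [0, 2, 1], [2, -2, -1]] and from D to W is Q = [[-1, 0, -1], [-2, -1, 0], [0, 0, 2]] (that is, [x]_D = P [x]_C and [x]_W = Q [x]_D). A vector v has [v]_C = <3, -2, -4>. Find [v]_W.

First [v]_D = P [v]_C = <18, -8, 14>.
Then [v]_W = Q [v]_D = <-32, -28, 28>.

<-32, -28, 28>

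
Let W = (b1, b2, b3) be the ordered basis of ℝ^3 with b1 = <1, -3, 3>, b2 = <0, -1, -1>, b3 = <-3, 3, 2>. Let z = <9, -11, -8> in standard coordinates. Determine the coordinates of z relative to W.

<0, 2, -3>

Write z = c_1 b1 + ... + c_3 b3 and solve for the c_i.
Solving this 3x3 system gives c = (0, 2, -3).
Check: 0·b1 + 2b2 - 3b3 = <9, -11, -8>.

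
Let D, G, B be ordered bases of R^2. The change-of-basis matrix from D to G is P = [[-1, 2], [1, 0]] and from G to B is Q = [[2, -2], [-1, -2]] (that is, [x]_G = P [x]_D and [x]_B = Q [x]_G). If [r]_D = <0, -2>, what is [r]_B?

First [r]_G = P [r]_D = <-4, 0>.
Then [r]_B = Q [r]_G = <-8, 4>.

<-8, 4>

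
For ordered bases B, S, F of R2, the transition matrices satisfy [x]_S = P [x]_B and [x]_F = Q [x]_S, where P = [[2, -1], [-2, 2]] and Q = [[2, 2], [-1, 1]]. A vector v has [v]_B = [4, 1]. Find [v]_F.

[2, -13]

First [v]_S = P [v]_B = [7, -6].
Then [v]_F = Q [v]_S = [2, -13].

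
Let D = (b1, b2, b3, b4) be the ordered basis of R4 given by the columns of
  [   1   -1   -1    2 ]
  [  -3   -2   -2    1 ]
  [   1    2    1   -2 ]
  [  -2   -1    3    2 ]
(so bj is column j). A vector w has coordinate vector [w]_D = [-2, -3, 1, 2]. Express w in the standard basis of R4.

The coordinates say w = -2b1 - 3b2 + b3 + 2b4; adding the scaled basis vectors gives [4, 12, -11, 14].

[4, 12, -11, 14]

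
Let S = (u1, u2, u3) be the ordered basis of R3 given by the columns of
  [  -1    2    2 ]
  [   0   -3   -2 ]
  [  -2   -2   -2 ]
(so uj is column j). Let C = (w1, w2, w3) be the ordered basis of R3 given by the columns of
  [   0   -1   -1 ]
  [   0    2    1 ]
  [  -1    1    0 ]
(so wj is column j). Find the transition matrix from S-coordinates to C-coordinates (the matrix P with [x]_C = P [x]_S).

[[1, 1, 2], [-1, -1, 0], [2, -1, -2]]

Let M have columns uj and N have columns wj. Then for every x, N [x]_C = x = M [x]_S, so P = N^(-1) M.
Since det N = -1, N^(-1) has integer entries; multiplying gives P = [[1, 1, 2], [-1, -1, 0], [2, -1, -2]].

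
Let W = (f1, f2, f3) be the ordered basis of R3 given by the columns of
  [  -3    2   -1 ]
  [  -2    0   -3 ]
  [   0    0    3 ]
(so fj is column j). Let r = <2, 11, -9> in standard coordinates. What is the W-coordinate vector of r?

Write r = c_1 f1 + ... + c_3 f3 and solve for the c_i.
Solving this 3x3 system gives c = (-1, -2, -3).
Check: -f1 - 2f2 - 3f3 = <2, 11, -9>.

<-1, -2, -3>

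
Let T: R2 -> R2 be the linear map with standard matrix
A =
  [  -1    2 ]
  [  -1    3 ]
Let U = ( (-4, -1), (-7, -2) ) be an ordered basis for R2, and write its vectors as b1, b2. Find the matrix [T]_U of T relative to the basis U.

[[3, 1], [-2, -1]]

The j-th column of [T]_U is [T(bj)]_U.
T(b1) = A b1 = (2, 1) = 3b1 - 2b2, so column 1 is (3, -2).
Repeating for b2 and assembling the columns gives [[3, 1], [-2, -1]].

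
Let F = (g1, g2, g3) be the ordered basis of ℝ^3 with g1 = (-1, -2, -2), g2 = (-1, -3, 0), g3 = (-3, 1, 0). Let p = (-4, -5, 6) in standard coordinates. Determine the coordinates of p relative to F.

(-3, 4, 1)

[p]_F is the unique c with M c = p, where M has columns g1, ..., g3.
Gaussian elimination on [M | p] yields c = (-3, 4, 1).
Check: -3g1 + 4g2 + g3 = (-4, -5, 6).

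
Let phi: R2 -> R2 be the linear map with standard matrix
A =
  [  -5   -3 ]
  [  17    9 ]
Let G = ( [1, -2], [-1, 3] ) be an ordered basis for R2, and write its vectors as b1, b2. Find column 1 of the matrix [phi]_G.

[2, 1]

Column 1 of [phi]_G is the G-coordinate vector of phi(b1).
In standard coordinates phi(b1) = A b1 = [1, -1].
Converting to G: [1, -1] = 2b1 + b2, so the coordinate vector is [2, 1].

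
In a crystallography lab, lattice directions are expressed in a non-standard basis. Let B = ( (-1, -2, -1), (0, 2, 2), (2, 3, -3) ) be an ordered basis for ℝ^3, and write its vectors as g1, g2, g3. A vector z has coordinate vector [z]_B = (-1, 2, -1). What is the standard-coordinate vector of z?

The coordinates say z = -g1 + 2g2 - g3; adding the scaled basis vectors gives (-1, 3, 8).

(-1, 3, 8)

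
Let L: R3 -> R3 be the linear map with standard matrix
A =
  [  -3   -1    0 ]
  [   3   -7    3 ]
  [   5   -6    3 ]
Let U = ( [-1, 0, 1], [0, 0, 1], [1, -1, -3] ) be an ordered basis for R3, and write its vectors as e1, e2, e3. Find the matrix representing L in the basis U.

The j-th column of [L]_U is [L(ej)]_U.
L(e1) = A e1 = [3, 0, -2] = -3e1 + e2 + 0·e3, so column 1 is [-3, 1, 0].
Repeating for e2, e3 and assembling the columns gives [[-3, -3, 1], [1, -3, -2], [0, -3, -1]].

[[-3, -3, 1], [1, -3, -2], [0, -3, -1]]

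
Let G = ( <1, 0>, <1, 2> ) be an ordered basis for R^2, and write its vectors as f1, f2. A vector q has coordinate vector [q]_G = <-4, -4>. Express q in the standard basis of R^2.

<-8, -8>

By definition q = -4f1 - 4f2.
Summing componentwise gives <-8, -8>.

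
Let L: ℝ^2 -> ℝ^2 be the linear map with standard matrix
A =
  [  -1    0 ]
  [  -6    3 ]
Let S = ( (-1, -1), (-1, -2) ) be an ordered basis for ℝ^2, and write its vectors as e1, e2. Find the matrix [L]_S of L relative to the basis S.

The j-th column of [L]_S is [L(ej)]_S.
L(e1) = A e1 = (1, 3) = e1 - 2e2, so column 1 is (1, -2).
Repeating for e2 and assembling the columns gives [[1, -2], [-2, 1]].

[[1, -2], [-2, 1]]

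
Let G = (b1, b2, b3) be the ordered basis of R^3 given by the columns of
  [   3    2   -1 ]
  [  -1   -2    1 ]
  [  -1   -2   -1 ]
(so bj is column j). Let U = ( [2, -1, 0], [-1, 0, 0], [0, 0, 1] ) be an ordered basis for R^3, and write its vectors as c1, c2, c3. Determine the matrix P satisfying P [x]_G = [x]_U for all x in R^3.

Let M have columns bj and N have columns cj. Then for every x, N [x]_U = x = M [x]_G, so P = N^(-1) M.
Since det N = -1, N^(-1) has integer entries; multiplying gives P = [[1, 2, -1], [-1, 2, -1], [-1, -2, -1]].

[[1, 2, -1], [-1, 2, -1], [-1, -2, -1]]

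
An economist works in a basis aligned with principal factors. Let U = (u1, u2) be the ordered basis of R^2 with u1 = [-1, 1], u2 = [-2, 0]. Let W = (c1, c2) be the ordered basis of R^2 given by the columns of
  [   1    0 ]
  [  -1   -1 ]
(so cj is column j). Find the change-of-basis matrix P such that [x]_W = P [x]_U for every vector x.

[[-1, -2], [0, 2]]

Column j of P is [uj]_W, since P maps U-coordinates to W-coordinates.
Expressing u1 in W: u1 = -c1 + 0·c2, so column 1 of P is [-1, 0].
Doing the same for each uj gives P = [[-1, -2], [0, 2]].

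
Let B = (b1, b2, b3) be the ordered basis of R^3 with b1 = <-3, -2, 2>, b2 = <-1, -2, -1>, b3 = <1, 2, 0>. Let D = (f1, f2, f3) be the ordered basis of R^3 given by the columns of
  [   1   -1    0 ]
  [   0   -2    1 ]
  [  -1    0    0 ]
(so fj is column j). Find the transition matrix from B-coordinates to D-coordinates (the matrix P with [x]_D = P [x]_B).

Let M have columns bj and N have columns fj. Then for every x, N [x]_D = x = M [x]_B, so P = N^(-1) M.
Since det N = 1, N^(-1) has integer entries; multiplying gives P = [[-2, 1, 0], [1, 2, -1], [0, 2, 0]].

[[-2, 1, 0], [1, 2, -1], [0, 2, 0]]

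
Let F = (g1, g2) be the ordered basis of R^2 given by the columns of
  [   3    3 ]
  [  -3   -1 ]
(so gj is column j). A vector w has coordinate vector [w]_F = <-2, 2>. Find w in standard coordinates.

By definition w = -2g1 + 2g2.
Summing componentwise gives <0, 4>.

<0, 4>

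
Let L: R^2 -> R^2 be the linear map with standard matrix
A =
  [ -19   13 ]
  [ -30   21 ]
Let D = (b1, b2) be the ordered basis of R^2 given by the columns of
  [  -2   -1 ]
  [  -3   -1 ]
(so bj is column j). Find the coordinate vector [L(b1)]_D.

[2, -3]

Column 1 of [L]_D is the D-coordinate vector of L(b1).
In standard coordinates L(b1) = A b1 = [-1, -3].
Converting to D: [-1, -3] = 2b1 - 3b2, so the coordinate vector is [2, -3].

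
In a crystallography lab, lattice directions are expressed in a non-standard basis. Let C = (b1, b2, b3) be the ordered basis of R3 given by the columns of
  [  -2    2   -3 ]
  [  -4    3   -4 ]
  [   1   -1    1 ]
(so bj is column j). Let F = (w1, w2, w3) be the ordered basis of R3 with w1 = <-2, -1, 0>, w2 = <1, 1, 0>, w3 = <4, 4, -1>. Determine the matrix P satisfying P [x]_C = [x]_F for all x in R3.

[[-2, 1, -1], [-2, 0, -1], [-1, 1, -1]]

Column j of P is [bj]_F, since P maps C-coordinates to F-coordinates.
Expressing b1 in F: b1 = -2w1 - 2w2 - w3, so column 1 of P is <-2, -2, -1>.
Doing the same for each bj gives P = [[-2, 1, -1], [-2, 0, -1], [-1, 1, -1]].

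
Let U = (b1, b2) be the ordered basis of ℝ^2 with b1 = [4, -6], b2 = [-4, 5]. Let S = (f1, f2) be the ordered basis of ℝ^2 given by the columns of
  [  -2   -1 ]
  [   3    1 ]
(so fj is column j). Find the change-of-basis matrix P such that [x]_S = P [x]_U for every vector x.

Take x = bj: its U-coordinates are the j-th standard unit vector, so P e_j — column j of P — equals [bj]_S.
b1 = -2f1 + 0·f2, giving column 1 = [-2, 0]; repeating for each j gives P = [[-2, 1], [0, 2]].

[[-2, 1], [0, 2]]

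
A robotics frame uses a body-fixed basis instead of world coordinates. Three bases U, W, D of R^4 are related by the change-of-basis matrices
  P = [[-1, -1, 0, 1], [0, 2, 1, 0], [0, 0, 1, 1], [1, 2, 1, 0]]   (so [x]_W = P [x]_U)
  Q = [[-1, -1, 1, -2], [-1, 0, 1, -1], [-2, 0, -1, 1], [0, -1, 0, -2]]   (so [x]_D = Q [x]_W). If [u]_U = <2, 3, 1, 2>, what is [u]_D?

<-19, -3, 12, -25>

Composing the changes, [u]_D = Q P [u]_U.
Q P = [[-1, -5, -2, 0], [0, -1, 0, 0], [3, 4, 0, -3], [-2, -6, -3, 0]]; applying this to <2, 3, 1, 2> gives <-19, -3, 12, -25>.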